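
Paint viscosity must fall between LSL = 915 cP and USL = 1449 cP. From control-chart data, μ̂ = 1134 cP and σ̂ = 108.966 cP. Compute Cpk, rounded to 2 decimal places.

Cpu = (USL − μ̂) / (3σ̂) = (1449 − 1134) / (3 × 108.966) = 0.9636; Cpl = (μ̂ − LSL) / (3σ̂) = (1134 − 915) / (3 × 108.966) = 0.6699; Cpk = min(Cpu, Cpl) = 0.6699

0.67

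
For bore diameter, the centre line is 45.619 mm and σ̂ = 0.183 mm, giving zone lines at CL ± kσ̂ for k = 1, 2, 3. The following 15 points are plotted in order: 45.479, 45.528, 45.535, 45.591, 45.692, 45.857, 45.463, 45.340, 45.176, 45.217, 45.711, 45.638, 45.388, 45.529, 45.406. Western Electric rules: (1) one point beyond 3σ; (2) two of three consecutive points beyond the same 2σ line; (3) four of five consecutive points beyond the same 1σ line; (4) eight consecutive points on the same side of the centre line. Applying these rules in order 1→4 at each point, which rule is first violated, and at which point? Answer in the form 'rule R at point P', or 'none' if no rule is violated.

Zone of each point (C = within 1σ̂, B = 1σ̂–2σ̂, A = 2σ̂–3σ̂, * = beyond 3σ̂; sign = side of CL): 1:-C, 2:-C, 3:-C, 4:-C, 5:+C, 6:+B, 7:-C, 8:-B, 9:-A, 10:-A, 11:+C, 12:+C, 13:-B, 14:-C, 15:-B
Rule 2 (two of three consecutive points beyond the same 2σ limit) is satisfied at point 10.

rule 2 at point 10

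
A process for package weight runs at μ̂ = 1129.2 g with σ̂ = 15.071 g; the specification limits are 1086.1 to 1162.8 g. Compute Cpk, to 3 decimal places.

Cpu = (USL − μ̂) / (3σ̂) = (1162.8 − 1129.2) / (3 × 15.071) = 0.7431; Cpl = (μ̂ − LSL) / (3σ̂) = (1129.2 − 1086.1) / (3 × 15.071) = 0.9533; Cpk = min(Cpu, Cpl) = 0.7431

0.743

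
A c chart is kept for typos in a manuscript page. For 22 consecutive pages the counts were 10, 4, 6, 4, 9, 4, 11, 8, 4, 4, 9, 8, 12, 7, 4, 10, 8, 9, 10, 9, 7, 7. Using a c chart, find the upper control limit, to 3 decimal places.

c̄ = (10 + 4 + 6 + 4 + 9 + 4 + 11 + 8 + 4 + 4 + 9 + 8 + 12 + 7 + 4 + 10 + 8 + 9 + 10 + 9 + 7 + 7) / 22 = 164 / 22 = 7.4545
UCL = c̄ + 3√c̄ = 7.4545 + 3 × √7.4545 = 7.4545 + 3 × 2.7303 = 15.6454

15.645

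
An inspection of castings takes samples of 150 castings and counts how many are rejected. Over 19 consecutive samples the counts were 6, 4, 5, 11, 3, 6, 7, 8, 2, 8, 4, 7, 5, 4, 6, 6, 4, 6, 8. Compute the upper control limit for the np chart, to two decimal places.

p̄ = Σdᵢ / (k·n) = 110 / (19 × 150) = 0.03860
UCL = np̄ + 3·√(np̄(1−p̄)) = 5.7895 + 3 × √(5.7895×0.96140) = 5.7895 + 3 × 2.3592 = 12.8672

12.87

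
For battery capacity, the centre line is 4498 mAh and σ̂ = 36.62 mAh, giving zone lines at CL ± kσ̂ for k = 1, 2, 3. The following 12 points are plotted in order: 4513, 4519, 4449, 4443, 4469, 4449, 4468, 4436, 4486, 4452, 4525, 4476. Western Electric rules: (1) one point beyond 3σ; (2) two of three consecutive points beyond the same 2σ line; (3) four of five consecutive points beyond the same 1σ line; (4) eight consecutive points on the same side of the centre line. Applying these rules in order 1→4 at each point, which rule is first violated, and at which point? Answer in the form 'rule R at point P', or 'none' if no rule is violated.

Zone of each point (C = within 1σ̂, B = 1σ̂–2σ̂, A = 2σ̂–3σ̂, * = beyond 3σ̂; sign = side of CL): 1:+C, 2:+C, 3:-B, 4:-B, 5:-C, 6:-B, 7:-C, 8:-B, 9:-C, 10:-B, 11:+C, 12:-C
Rule 4 (eight consecutive points on the same side of the centre line) is satisfied at point 10.

rule 4 at point 10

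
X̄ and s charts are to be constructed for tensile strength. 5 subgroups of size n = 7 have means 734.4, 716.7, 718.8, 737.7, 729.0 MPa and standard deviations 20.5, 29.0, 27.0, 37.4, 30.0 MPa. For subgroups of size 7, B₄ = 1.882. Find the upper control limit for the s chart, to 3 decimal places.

54.164

s̄ = (20.5 + 29.0 + 27.0 + 37.4 + 30.0) / 5 = 28.7800
UCL_s = B₄·s̄ = 1.882 × 28.7800 = 54.1640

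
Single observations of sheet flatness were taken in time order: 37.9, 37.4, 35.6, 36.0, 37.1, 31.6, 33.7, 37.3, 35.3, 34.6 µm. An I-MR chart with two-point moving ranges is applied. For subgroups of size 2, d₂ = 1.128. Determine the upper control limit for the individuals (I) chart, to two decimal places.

40.88

X̄ = (37.9 + 37.4 + 35.6 + 36.0 + 37.1 + 31.6 + 33.7 + 37.3 + 35.3 + 34.6) / 10 = 35.6500
Moving ranges: 0.5, 1.8, 0.4, 1.1, 5.5, 2.1, 3.6, 2.0, 0.7; M̄R̄ = 17.7000 / 9 = 1.9667
UCL = X̄ + 3·M̄R̄/d₂ = 35.6500 + 3 × 1.9667 / 1.128 = 40.8805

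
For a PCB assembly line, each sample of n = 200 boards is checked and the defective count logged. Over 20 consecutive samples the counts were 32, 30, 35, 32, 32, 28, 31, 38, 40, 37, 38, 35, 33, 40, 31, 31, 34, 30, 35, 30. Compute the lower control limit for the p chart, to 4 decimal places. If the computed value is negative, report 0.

0.0887

p̄ = Σdᵢ / (k·n) = 672 / (20 × 200) = 0.16800
LCL = p̄ − 3·√(p̄(1−p̄)/n) = 0.16800 − 3 × 0.02644 = 0.08869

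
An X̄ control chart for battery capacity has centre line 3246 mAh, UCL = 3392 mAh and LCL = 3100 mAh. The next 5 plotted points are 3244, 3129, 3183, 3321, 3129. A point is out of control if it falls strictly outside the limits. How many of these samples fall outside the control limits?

All 5 points lie within [3100, 3392].

0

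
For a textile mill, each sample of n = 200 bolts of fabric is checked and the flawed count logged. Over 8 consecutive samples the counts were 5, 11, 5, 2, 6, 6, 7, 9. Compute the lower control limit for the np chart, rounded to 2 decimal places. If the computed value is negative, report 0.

0.00

p̄ = Σdᵢ / (k·n) = 51 / (8 × 200) = 0.03188
LCL = np̄ − 3·√(np̄(1−p̄)) = 6.3750 − 3 × 2.4843 = -1.0779 → 0 (negative, so LCL = 0)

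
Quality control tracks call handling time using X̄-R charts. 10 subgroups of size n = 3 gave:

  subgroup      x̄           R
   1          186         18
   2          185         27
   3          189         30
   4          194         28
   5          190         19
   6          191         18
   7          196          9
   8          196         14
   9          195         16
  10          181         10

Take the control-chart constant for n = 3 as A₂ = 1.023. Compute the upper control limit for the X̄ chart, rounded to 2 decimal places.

X̄̄ = (186 + 185 + 189 + 194 + 190 + 191 + 196 + 196 + 195 + 181) / 10 = 1903.0000 / 10 = 190.3000
R̄ = (18 + 27 + 30 + 28 + 19 + 18 + 9 + 14 + 16 + 10) / 10 = 189.0000 / 10 = 18.9000
UCL = X̄̄ + A₂·R̄ = 190.3000 + 1.023 × 18.9000 = 209.6347

209.63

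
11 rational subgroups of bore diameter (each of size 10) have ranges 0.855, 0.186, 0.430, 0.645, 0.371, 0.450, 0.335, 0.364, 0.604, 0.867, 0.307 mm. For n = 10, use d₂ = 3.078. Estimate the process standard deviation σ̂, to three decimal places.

R̄ = (0.855 + 0.186 + 0.430 + 0.645 + 0.371 + 0.450 + 0.335 + 0.364 + 0.604 + 0.867 + 0.307) / 11 = 0.4922
σ̂ = R̄ / d₂ = 0.4922 / 3.078 = 0.1599

0.160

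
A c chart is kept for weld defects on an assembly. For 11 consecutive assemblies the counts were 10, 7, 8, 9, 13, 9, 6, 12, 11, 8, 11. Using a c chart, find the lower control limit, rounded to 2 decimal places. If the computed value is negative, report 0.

0.23

c̄ = (10 + 7 + 8 + 9 + 13 + 9 + 6 + 12 + 11 + 8 + 11) / 11 = 104 / 11 = 9.4545
LCL = c̄ − 3√c̄ = 9.4545 − 3 × 3.0748 = 0.2301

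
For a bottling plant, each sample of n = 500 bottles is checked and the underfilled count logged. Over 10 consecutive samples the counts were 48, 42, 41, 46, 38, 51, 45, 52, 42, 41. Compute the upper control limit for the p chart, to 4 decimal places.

0.1274

p̄ = Σdᵢ / (k·n) = 446 / (10 × 500) = 0.08920
UCL = p̄ + 3·√(p̄(1−p̄)/n) = 0.08920 + 3 × √(0.08920×0.91080/500) = 0.08920 + 3 × 0.01275 = 0.12744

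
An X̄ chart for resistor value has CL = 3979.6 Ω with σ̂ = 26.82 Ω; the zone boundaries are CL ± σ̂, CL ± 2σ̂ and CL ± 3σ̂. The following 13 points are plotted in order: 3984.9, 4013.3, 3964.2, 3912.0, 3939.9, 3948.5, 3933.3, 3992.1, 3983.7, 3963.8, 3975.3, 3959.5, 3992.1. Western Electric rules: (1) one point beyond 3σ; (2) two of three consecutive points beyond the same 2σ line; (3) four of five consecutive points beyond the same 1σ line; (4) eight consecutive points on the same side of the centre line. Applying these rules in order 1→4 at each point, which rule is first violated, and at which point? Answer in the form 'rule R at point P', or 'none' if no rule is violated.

rule 3 at point 7

Zone of each point (C = within 1σ̂, B = 1σ̂–2σ̂, A = 2σ̂–3σ̂, * = beyond 3σ̂; sign = side of CL): 1:+C, 2:+B, 3:-C, 4:-A, 5:-B, 6:-B, 7:-B, 8:+C, 9:+C, 10:-C, 11:-C, 12:-C, 13:+C
Rule 3 (four of five consecutive points beyond the same 1σ limit) is satisfied at point 7.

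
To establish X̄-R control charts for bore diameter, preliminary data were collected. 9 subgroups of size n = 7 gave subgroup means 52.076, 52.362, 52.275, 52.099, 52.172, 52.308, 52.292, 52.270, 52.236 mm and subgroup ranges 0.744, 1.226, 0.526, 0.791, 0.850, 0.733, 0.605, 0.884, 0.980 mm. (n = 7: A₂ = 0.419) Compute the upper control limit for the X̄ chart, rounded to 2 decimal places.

X̄̄ = (52.076 + 52.362 + 52.275 + 52.099 + 52.172 + 52.308 + 52.292 + 52.270 + 52.236) / 9 = 470.0900 / 9 = 52.2322
R̄ = (0.744 + 1.226 + 0.526 + 0.791 + 0.850 + 0.733 + 0.605 + 0.884 + 0.980) / 9 = 7.3390 / 9 = 0.8154
UCL = X̄̄ + A₂·R̄ = 52.2322 + 0.419 × 0.8154 = 52.5739

52.57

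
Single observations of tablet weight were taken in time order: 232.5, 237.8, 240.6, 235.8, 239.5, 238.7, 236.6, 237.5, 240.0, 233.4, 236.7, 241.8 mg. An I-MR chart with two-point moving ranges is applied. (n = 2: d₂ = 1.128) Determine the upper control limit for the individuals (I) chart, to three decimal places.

X̄ = (232.5 + 237.8 + 240.6 + 235.8 + 239.5 + 238.7 + 236.6 + 237.5 + 240.0 + 233.4 + 236.7 + 241.8) / 12 = 237.5750
Moving ranges: 5.3, 2.8, 4.8, 3.7, 0.8, 2.1, 0.9, 2.5, 6.6, 3.3, 5.1; M̄R̄ = 37.9000 / 11 = 3.4455
UCL = X̄ + 3·M̄R̄/d₂ = 237.5750 + 3 × 3.4455 / 1.128 = 246.7384

246.738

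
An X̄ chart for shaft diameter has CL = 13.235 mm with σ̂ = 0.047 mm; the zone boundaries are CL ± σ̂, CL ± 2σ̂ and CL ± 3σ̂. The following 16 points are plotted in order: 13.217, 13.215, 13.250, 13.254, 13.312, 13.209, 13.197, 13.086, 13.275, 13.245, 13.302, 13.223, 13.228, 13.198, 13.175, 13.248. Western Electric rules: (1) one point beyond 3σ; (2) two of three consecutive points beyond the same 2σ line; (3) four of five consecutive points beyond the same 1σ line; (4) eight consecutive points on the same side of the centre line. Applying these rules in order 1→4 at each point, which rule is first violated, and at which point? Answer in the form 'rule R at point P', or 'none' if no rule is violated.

Zone of each point (C = within 1σ̂, B = 1σ̂–2σ̂, A = 2σ̂–3σ̂, * = beyond 3σ̂; sign = side of CL): 1:-C, 2:-C, 3:+C, 4:+C, 5:+B, 6:-C, 7:-C, 8:-*, 9:+C, 10:+C, 11:+B, 12:-C, 13:-C, 14:-C, 15:-B, 16:+C
Rule 1 (one point beyond the 3σ limits) is satisfied at point 8.

rule 1 at point 8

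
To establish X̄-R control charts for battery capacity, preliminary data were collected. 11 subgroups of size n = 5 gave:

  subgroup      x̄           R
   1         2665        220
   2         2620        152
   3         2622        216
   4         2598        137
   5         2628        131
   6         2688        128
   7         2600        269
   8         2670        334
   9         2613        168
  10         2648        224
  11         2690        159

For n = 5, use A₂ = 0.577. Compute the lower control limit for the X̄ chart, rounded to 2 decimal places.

X̄̄ = (2665 + 2620 + 2622 + 2598 + 2628 + 2688 + 2600 + 2670 + 2613 + 2648 + 2690) / 11 = 29042.0000 / 11 = 2640.1818
R̄ = (220 + 152 + 216 + 137 + 131 + 128 + 269 + 334 + 168 + 224 + 159) / 11 = 2138.0000 / 11 = 194.3636
LCL = X̄̄ − A₂·R̄ = 2640.1818 − 0.577 × 194.3636 = 2528.0340

2528.03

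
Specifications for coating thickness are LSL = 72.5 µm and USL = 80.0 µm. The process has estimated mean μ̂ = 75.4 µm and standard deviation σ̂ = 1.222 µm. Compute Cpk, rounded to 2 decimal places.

0.79

Cpu = (USL − μ̂) / (3σ̂) = (80.0 − 75.4) / (3 × 1.222) = 1.2548; Cpl = (μ̂ − LSL) / (3σ̂) = (75.4 − 72.5) / (3 × 1.222) = 0.7911; Cpk = min(Cpu, Cpl) = 0.7911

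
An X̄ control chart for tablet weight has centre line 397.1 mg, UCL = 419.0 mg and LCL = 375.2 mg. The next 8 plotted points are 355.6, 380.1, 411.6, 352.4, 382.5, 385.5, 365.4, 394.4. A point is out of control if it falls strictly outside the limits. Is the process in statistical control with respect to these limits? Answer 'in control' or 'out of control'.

out of control

Compare each point to [375.2, 419.0]: sample 1 = 355.6 < LCL; sample 4 = 352.4 < LCL; sample 7 = 365.4 < LCL.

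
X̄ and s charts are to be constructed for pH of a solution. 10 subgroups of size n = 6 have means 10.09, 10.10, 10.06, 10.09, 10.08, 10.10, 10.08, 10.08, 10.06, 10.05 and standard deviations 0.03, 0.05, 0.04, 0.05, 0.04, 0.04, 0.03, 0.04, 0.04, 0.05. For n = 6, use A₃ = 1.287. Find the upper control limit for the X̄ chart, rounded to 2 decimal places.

X̄̄ = (10.09 + 10.10 + 10.06 + 10.09 + 10.08 + 10.10 + 10.08 + 10.08 + 10.06 + 10.05) / 10 = 10.0790
s̄ = (0.03 + 0.05 + 0.04 + 0.05 + 0.04 + 0.04 + 0.03 + 0.04 + 0.04 + 0.05) / 10 = 0.0410
UCL = X̄̄ + A₃·s̄ = 10.0790 + 1.287 × 0.0410 = 10.1318

10.13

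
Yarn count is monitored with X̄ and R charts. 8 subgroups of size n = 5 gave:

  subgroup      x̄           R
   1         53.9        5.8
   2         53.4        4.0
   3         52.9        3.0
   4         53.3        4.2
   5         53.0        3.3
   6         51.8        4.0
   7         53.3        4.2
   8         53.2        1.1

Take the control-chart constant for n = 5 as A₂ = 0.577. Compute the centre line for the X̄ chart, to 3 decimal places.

X̄̄ = (53.9 + 53.4 + 52.9 + 53.3 + 53.0 + 51.8 + 53.3 + 53.2) / 8 = 424.8000 / 8 = 53.1000
CL = X̄̄ = 53.1000

53.100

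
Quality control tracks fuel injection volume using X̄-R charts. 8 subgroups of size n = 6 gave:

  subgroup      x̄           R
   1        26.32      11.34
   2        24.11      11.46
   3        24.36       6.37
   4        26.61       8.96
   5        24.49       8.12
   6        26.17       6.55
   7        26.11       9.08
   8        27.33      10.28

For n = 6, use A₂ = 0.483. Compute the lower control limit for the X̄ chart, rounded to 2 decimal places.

21.33

X̄̄ = (26.32 + 24.11 + 24.36 + 26.61 + 24.49 + 26.17 + 26.11 + 27.33) / 8 = 205.5000 / 8 = 25.6875
R̄ = (11.34 + 11.46 + 6.37 + 8.96 + 8.12 + 6.55 + 9.08 + 10.28) / 8 = 72.1600 / 8 = 9.0200
LCL = X̄̄ − A₂·R̄ = 25.6875 − 0.483 × 9.0200 = 21.3308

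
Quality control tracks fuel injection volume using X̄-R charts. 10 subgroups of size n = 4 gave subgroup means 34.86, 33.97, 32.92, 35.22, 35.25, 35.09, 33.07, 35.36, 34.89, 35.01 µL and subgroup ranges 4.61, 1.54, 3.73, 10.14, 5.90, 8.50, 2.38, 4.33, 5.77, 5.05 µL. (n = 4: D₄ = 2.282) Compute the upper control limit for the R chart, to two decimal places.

11.85

R̄ = (4.61 + 1.54 + 3.73 + 10.14 + 5.90 + 8.50 + 2.38 + 4.33 + 5.77 + 5.05) / 10 = 51.9500 / 10 = 5.1950
UCL_R = D₄·R̄ = 2.282 × 5.1950 = 11.8550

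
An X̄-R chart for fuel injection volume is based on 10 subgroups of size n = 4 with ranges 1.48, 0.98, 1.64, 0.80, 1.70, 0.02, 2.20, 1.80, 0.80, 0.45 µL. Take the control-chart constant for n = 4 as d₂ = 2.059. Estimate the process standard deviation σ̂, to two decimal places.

R̄ = (1.48 + 0.98 + 1.64 + 0.80 + 1.70 + 0.02 + 2.20 + 1.80 + 0.80 + 0.45) / 10 = 1.1870
σ̂ = R̄ / d₂ = 1.1870 / 2.059 = 0.5765

0.58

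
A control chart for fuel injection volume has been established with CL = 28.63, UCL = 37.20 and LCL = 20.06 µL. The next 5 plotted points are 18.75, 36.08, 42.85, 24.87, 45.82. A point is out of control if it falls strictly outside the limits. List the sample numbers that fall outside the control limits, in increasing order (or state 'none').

1, 3, 5

Compare each point to [20.06, 37.20]: sample 1 = 18.75 < LCL; sample 3 = 42.85 > UCL; sample 5 = 45.82 > UCL.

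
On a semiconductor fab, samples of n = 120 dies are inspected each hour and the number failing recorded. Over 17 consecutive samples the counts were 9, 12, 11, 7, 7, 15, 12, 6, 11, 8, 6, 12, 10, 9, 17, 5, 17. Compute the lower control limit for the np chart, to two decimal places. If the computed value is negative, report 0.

1.06

p̄ = Σdᵢ / (k·n) = 174 / (17 × 120) = 0.08529
LCL = np̄ − 3·√(np̄(1−p̄)) = 10.2353 − 3 × 3.0598 = 1.0559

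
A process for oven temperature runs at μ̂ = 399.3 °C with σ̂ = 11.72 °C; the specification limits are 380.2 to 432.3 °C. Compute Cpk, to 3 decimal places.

Cpu = (USL − μ̂) / (3σ̂) = (432.3 − 399.3) / (3 × 11.72) = 0.9386; Cpl = (μ̂ − LSL) / (3σ̂) = (399.3 − 380.2) / (3 × 11.72) = 0.5432; Cpk = min(Cpu, Cpl) = 0.5432

0.543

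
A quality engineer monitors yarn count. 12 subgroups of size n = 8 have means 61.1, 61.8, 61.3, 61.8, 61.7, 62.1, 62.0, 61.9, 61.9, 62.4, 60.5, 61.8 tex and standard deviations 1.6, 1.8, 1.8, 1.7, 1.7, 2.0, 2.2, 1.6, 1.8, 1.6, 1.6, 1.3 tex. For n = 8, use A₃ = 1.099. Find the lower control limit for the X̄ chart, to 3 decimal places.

59.796

X̄̄ = (61.1 + 61.8 + 61.3 + 61.8 + 61.7 + 62.1 + 62.0 + 61.9 + 61.9 + 62.4 + 60.5 + 61.8) / 12 = 61.6917
s̄ = (1.6 + 1.8 + 1.8 + 1.7 + 1.7 + 2.0 + 2.2 + 1.6 + 1.8 + 1.6 + 1.6 + 1.3) / 12 = 1.7250
LCL = X̄̄ − A₃·s̄ = 61.6917 − 1.099 × 1.7250 = 59.7959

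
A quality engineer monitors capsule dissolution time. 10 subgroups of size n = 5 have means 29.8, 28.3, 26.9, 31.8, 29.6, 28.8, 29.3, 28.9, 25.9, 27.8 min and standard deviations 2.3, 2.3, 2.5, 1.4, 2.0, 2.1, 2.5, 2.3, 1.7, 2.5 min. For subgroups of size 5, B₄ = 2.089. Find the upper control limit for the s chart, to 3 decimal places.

s̄ = (2.3 + 2.3 + 2.5 + 1.4 + 2.0 + 2.1 + 2.5 + 2.3 + 1.7 + 2.5) / 10 = 2.1600
UCL_s = B₄·s̄ = 2.089 × 2.1600 = 4.5122

4.512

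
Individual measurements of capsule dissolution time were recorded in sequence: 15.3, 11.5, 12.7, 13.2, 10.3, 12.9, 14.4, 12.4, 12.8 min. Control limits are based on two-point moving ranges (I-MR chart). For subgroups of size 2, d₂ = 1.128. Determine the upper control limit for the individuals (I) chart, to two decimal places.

X̄ = (15.3 + 11.5 + 12.7 + 13.2 + 10.3 + 12.9 + 14.4 + 12.4 + 12.8) / 9 = 12.8333
Moving ranges: 3.8, 1.2, 0.5, 2.9, 2.6, 1.5, 2.0, 0.4; M̄R̄ = 14.9000 / 8 = 1.8625
UCL = X̄ + 3·M̄R̄/d₂ = 12.8333 + 3 × 1.8625 / 1.128 = 17.7868

17.79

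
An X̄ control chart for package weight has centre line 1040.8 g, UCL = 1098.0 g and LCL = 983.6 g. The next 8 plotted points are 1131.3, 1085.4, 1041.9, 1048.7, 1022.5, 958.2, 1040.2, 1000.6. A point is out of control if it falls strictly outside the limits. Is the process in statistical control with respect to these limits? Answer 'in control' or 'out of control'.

out of control

Compare each point to [983.6, 1098.0]: sample 1 = 1131.3 > UCL; sample 6 = 958.2 < LCL.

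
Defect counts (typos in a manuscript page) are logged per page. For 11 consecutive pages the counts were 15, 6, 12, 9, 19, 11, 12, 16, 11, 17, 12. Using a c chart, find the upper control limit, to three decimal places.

23.430

c̄ = (15 + 6 + 12 + 9 + 19 + 11 + 12 + 16 + 11 + 17 + 12) / 11 = 140 / 11 = 12.7273
UCL = c̄ + 3√c̄ = 12.7273 + 3 × √12.7273 = 12.7273 + 3 × 3.5675 = 23.4299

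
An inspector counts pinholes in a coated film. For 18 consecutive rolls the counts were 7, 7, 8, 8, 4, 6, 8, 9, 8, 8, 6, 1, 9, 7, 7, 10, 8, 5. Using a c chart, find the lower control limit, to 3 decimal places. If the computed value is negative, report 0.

c̄ = (7 + 7 + 8 + 8 + 4 + 6 + 8 + 9 + 8 + 8 + 6 + 1 + 9 + 7 + 7 + 10 + 8 + 5) / 18 = 126 / 18 = 7.0000
LCL = c̄ − 3√c̄ = 7.0000 − 3 × 2.6458 = -0.9373 → 0 (cannot be negative)

0.000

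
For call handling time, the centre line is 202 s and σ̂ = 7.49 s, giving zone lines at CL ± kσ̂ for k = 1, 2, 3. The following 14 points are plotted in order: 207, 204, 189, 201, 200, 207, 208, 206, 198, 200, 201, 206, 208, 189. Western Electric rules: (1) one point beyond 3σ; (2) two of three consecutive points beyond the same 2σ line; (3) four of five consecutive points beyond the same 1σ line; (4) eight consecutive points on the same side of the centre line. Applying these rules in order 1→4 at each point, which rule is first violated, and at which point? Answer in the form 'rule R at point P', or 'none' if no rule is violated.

Zone of each point (C = within 1σ̂, B = 1σ̂–2σ̂, A = 2σ̂–3σ̂, * = beyond 3σ̂; sign = side of CL): 1:+C, 2:+C, 3:-B, 4:-C, 5:-C, 6:+C, 7:+C, 8:+C, 9:-C, 10:-C, 11:-C, 12:+C, 13:+C, 14:-B
No rule fires across all 14 points.

none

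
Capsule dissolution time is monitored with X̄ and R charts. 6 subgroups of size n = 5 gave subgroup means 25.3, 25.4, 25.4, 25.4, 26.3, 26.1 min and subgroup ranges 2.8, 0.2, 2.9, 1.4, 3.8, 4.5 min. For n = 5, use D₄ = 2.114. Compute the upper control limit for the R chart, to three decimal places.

R̄ = (2.8 + 0.2 + 2.9 + 1.4 + 3.8 + 4.5) / 6 = 15.6000 / 6 = 2.6000
UCL_R = D₄·R̄ = 2.114 × 2.6000 = 5.4964

5.496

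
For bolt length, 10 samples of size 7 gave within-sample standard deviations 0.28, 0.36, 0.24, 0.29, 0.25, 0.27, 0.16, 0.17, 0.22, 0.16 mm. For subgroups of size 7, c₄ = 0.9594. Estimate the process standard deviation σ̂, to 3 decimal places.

s̄ = (0.28 + 0.36 + 0.24 + 0.29 + 0.25 + 0.27 + 0.16 + 0.17 + 0.22 + 0.16) / 10 = 0.2400
σ̂ = s̄ / c₄ = 0.2400 / 0.9594 = 0.2502

0.250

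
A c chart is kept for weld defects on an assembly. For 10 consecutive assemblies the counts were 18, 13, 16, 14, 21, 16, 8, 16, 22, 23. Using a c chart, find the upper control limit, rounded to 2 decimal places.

28.96

c̄ = (18 + 13 + 16 + 14 + 21 + 16 + 8 + 16 + 22 + 23) / 10 = 167 / 10 = 16.7000
UCL = c̄ + 3√c̄ = 16.7000 + 3 × √16.7000 = 16.7000 + 3 × 4.0866 = 28.9597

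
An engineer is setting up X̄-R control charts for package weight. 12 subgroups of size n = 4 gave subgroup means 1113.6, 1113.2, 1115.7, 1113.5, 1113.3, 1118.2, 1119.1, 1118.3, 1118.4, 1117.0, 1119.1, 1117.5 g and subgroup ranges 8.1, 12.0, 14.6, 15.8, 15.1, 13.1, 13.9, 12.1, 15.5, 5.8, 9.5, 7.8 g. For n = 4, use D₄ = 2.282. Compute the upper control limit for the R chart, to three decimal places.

27.251

R̄ = (8.1 + 12.0 + 14.6 + 15.8 + 15.1 + 13.1 + 13.9 + 12.1 + 15.5 + 5.8 + 9.5 + 7.8) / 12 = 143.3000 / 12 = 11.9417
UCL_R = D₄·R̄ = 2.282 × 11.9417 = 27.2509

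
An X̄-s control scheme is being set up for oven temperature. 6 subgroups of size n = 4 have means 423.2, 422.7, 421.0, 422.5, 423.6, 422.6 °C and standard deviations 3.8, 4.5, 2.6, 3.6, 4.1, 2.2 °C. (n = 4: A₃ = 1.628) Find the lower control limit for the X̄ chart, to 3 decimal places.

416.956

X̄̄ = (423.2 + 422.7 + 421.0 + 422.5 + 423.6 + 422.6) / 6 = 422.6000
s̄ = (3.8 + 4.5 + 2.6 + 3.6 + 4.1 + 2.2) / 6 = 3.4667
LCL = X̄̄ − A₃·s̄ = 422.6000 − 1.628 × 3.4667 = 416.9563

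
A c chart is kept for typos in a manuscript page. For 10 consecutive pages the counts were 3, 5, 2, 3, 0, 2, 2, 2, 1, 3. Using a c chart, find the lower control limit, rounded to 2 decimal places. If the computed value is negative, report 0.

c̄ = (3 + 5 + 2 + 3 + 0 + 2 + 2 + 2 + 1 + 3) / 10 = 23 / 10 = 2.3000
LCL = c̄ − 3√c̄ = 2.3000 − 3 × 1.5166 = -2.2497 → 0 (cannot be negative)

0.00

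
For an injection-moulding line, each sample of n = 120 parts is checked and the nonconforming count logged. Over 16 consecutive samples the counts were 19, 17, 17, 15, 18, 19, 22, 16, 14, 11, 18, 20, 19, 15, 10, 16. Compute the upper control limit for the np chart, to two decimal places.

p̄ = Σdᵢ / (k·n) = 266 / (16 × 120) = 0.13854
UCL = np̄ + 3·√(np̄(1−p̄)) = 16.6250 + 3 × √(16.6250×0.86146) = 16.6250 + 3 × 3.7844 = 27.9782

27.98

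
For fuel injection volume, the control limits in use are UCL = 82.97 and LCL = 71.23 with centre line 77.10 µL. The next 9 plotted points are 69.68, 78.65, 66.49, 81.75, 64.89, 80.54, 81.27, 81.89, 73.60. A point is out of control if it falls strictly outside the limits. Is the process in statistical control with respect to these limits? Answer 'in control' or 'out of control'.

out of control

Compare each point to [71.23, 82.97]: sample 1 = 69.68 < LCL; sample 3 = 66.49 < LCL; sample 5 = 64.89 < LCL.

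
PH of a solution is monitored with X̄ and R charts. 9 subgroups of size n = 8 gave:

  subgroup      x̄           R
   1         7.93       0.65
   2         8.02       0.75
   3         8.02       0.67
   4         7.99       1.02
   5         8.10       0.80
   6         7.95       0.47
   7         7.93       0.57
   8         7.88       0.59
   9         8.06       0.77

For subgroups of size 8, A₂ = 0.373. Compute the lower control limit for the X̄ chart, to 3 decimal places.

7.726

X̄̄ = (7.93 + 8.02 + 8.02 + 7.99 + 8.10 + 7.95 + 7.93 + 7.88 + 8.06) / 9 = 71.8800 / 9 = 7.9867
R̄ = (0.65 + 0.75 + 0.67 + 1.02 + 0.80 + 0.47 + 0.57 + 0.59 + 0.77) / 9 = 6.2900 / 9 = 0.6989
LCL = X̄̄ − A₂·R̄ = 7.9867 − 0.373 × 0.6989 = 7.7260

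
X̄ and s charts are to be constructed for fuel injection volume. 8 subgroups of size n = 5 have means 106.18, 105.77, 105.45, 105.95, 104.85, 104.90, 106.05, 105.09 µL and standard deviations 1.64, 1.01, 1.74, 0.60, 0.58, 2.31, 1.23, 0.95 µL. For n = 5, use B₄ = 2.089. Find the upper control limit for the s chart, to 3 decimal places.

2.627

s̄ = (1.64 + 1.01 + 1.74 + 0.60 + 0.58 + 2.31 + 1.23 + 0.95) / 8 = 1.2575
UCL_s = B₄·s̄ = 2.089 × 1.2575 = 2.6269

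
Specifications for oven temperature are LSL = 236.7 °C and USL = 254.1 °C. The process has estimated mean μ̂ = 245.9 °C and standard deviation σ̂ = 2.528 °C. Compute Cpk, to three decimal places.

1.081

Cpu = (USL − μ̂) / (3σ̂) = (254.1 − 245.9) / (3 × 2.528) = 1.0812; Cpl = (μ̂ − LSL) / (3σ̂) = (245.9 − 236.7) / (3 × 2.528) = 1.2131; Cpk = min(Cpu, Cpl) = 1.0812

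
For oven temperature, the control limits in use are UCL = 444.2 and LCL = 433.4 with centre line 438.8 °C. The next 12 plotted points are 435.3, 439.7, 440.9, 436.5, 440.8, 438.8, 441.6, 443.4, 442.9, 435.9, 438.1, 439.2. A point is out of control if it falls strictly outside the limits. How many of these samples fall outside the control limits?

0

All 12 points lie within [433.4, 444.2].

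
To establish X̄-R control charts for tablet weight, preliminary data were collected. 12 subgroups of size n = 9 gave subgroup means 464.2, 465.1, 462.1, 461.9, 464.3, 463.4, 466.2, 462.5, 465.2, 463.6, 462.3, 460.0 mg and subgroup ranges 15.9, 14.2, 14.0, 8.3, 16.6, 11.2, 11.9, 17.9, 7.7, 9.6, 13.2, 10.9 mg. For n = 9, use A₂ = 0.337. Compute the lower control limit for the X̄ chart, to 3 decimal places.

X̄̄ = (464.2 + 465.1 + 462.1 + 461.9 + 464.3 + 463.4 + 466.2 + 462.5 + 465.2 + 463.6 + 462.3 + 460.0) / 12 = 5560.8000 / 12 = 463.4000
R̄ = (15.9 + 14.2 + 14.0 + 8.3 + 16.6 + 11.2 + 11.9 + 17.9 + 7.7 + 9.6 + 13.2 + 10.9) / 12 = 151.4000 / 12 = 12.6167
LCL = X̄̄ − A₂·R̄ = 463.4000 − 0.337 × 12.6167 = 459.1482

459.148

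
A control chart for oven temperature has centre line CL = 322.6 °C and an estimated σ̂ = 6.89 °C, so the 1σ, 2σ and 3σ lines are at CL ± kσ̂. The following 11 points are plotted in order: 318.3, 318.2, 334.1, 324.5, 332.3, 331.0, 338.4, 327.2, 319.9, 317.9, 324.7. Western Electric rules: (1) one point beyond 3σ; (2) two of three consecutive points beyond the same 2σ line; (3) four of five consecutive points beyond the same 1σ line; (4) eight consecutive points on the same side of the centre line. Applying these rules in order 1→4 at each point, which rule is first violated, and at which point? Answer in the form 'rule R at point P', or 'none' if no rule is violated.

rule 3 at point 7

Zone of each point (C = within 1σ̂, B = 1σ̂–2σ̂, A = 2σ̂–3σ̂, * = beyond 3σ̂; sign = side of CL): 1:-C, 2:-C, 3:+B, 4:+C, 5:+B, 6:+B, 7:+A, 8:+C, 9:-C, 10:-C, 11:+C
Rule 3 (four of five consecutive points beyond the same 1σ limit) is satisfied at point 7.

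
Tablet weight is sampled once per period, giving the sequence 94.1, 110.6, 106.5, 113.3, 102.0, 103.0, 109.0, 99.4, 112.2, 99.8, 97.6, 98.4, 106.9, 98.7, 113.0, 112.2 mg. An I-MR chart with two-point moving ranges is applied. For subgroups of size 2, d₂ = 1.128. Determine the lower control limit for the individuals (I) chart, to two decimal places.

84.35

X̄ = (94.1 + 110.6 + 106.5 + 113.3 + 102.0 + 103.0 + 109.0 + 99.4 + 112.2 + 99.8 + 97.6 + 98.4 + 106.9 + 98.7 + 113.0 + 112.2) / 16 = 104.7938
Moving ranges: 16.5, 4.1, 6.8, 11.3, 1.0, 6.0, 9.6, 12.8, 12.4, 2.2, 0.8, 8.5, 8.2, 14.3, 0.8; M̄R̄ = 115.3000 / 15 = 7.6867
LCL = X̄ − 3·M̄R̄/d₂ = 104.7938 − 3 × 7.6867 / 1.128 = 84.3505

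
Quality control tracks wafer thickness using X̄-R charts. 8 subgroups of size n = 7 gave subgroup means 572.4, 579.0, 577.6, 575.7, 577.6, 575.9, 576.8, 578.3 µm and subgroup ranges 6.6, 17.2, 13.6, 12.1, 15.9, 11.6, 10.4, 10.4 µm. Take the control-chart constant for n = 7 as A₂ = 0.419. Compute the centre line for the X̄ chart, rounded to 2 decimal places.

X̄̄ = (572.4 + 579.0 + 577.6 + 575.7 + 577.6 + 575.9 + 576.8 + 578.3) / 8 = 4613.3000 / 8 = 576.6625
CL = X̄̄ = 576.6625

576.66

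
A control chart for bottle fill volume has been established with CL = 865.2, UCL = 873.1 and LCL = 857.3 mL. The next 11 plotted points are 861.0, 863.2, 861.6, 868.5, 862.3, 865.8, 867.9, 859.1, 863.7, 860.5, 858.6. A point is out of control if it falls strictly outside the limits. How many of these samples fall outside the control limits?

0

All 11 points lie within [857.3, 873.1].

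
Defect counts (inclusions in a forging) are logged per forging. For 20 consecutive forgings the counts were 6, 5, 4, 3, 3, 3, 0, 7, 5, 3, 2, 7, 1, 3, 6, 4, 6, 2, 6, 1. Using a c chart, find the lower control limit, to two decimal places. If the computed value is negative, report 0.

0.00

c̄ = (6 + 5 + 4 + 3 + 3 + 3 + 0 + 7 + 5 + 3 + 2 + 7 + 1 + 3 + 6 + 4 + 6 + 2 + 6 + 1) / 20 = 77 / 20 = 3.8500
LCL = c̄ − 3√c̄ = 3.8500 − 3 × 1.9621 = -2.0364 → 0 (cannot be negative)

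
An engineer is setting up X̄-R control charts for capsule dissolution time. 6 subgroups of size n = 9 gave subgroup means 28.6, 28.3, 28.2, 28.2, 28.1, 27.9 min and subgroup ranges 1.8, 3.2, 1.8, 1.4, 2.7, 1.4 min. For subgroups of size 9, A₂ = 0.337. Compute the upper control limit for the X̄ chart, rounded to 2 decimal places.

28.91

X̄̄ = (28.6 + 28.3 + 28.2 + 28.2 + 28.1 + 27.9) / 6 = 169.3000 / 6 = 28.2167
R̄ = (1.8 + 3.2 + 1.8 + 1.4 + 2.7 + 1.4) / 6 = 12.3000 / 6 = 2.0500
UCL = X̄̄ + A₂·R̄ = 28.2167 + 0.337 × 2.0500 = 28.9075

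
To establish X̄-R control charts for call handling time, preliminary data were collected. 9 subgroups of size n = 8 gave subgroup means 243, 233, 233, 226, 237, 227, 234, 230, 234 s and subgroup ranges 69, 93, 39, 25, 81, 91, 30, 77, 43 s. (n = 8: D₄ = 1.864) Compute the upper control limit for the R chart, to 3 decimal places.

113.497

R̄ = (69 + 93 + 39 + 25 + 81 + 91 + 30 + 77 + 43) / 9 = 548.0000 / 9 = 60.8889
UCL_R = D₄·R̄ = 1.864 × 60.8889 = 113.4969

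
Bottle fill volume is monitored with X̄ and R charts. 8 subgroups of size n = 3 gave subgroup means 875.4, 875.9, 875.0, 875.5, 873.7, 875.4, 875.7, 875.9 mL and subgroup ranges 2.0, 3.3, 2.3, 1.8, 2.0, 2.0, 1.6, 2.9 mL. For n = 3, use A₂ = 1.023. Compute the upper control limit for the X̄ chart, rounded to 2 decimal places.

877.60

X̄̄ = (875.4 + 875.9 + 875.0 + 875.5 + 873.7 + 875.4 + 875.7 + 875.9) / 8 = 7002.5000 / 8 = 875.3125
R̄ = (2.0 + 3.3 + 2.3 + 1.8 + 2.0 + 2.0 + 1.6 + 2.9) / 8 = 17.9000 / 8 = 2.2375
UCL = X̄̄ + A₂·R̄ = 875.3125 + 1.023 × 2.2375 = 877.6015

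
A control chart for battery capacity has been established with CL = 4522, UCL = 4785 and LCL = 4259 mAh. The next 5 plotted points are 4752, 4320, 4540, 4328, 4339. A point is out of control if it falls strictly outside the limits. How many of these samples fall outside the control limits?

0

All 5 points lie within [4259, 4785].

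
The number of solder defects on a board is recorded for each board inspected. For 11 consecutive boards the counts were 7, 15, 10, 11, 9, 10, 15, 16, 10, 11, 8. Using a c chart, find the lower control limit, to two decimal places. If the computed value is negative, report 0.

c̄ = (7 + 15 + 10 + 11 + 9 + 10 + 15 + 16 + 10 + 11 + 8) / 11 = 122 / 11 = 11.0909
LCL = c̄ − 3√c̄ = 11.0909 − 3 × 3.3303 = 1.1000

1.10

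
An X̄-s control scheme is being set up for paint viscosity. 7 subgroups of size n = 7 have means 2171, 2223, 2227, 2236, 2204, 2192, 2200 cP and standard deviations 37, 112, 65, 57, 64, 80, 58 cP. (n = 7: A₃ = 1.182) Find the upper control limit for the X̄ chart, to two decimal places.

X̄̄ = (2171 + 2223 + 2227 + 2236 + 2204 + 2192 + 2200) / 7 = 2207.5714
s̄ = (37 + 112 + 65 + 57 + 64 + 80 + 58) / 7 = 67.5714
UCL = X̄̄ + A₃·s̄ = 2207.5714 + 1.182 × 67.5714 = 2287.4409

2287.44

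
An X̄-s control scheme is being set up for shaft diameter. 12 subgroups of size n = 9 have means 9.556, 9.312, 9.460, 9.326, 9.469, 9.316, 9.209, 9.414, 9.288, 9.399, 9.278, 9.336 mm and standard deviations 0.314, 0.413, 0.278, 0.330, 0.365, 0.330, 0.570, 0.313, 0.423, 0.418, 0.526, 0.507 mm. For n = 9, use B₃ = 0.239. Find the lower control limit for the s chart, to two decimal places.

0.10

s̄ = (0.314 + 0.413 + 0.278 + 0.330 + 0.365 + 0.330 + 0.570 + 0.313 + 0.423 + 0.418 + 0.526 + 0.507) / 12 = 0.3989
LCL_s = B₃·s̄ = 0.239 × 0.3989 = 0.0953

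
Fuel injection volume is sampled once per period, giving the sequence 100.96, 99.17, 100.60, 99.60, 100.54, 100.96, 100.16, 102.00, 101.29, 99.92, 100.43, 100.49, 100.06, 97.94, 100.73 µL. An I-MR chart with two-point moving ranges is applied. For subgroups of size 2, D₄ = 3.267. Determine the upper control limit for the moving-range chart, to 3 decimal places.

3.783

Moving ranges: 1.79, 1.43, 1.00, 0.94, 0.42, 0.80, 1.84, 0.71, 1.37, 0.51, 0.06, 0.43, 2.12, 2.79; M̄R̄ = 16.2100 / 14 = 1.1579
UCL_MR = D₄·M̄R̄ = 3.267 × 1.1579 = 3.7827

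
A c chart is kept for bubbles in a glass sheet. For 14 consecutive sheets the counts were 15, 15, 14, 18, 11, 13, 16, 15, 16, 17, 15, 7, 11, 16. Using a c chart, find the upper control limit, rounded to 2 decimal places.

25.52

c̄ = (15 + 15 + 14 + 18 + 11 + 13 + 16 + 15 + 16 + 17 + 15 + 7 + 11 + 16) / 14 = 199 / 14 = 14.2143
UCL = c̄ + 3√c̄ = 14.2143 + 3 × √14.2143 = 14.2143 + 3 × 3.7702 = 25.5248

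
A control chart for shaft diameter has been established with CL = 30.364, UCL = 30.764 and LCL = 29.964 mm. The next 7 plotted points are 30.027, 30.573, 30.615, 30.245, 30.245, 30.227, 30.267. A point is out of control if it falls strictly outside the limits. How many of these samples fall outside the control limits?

All 7 points lie within [29.964, 30.764].

0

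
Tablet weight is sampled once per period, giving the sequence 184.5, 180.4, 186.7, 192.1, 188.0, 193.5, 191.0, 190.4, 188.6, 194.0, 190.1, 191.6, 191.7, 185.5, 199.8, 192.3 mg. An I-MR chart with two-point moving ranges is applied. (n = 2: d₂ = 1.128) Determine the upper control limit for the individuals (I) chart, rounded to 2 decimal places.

X̄ = (184.5 + 180.4 + 186.7 + 192.1 + 188.0 + 193.5 + 191.0 + 190.4 + 188.6 + 194.0 + 190.1 + 191.6 + 191.7 + 185.5 + 199.8 + 192.3) / 16 = 190.0125
Moving ranges: 4.1, 6.3, 5.4, 4.1, 5.5, 2.5, 0.6, 1.8, 5.4, 3.9, 1.5, 0.1, 6.2, 14.3, 7.5; M̄R̄ = 69.2000 / 15 = 4.6133
UCL = X̄ + 3·M̄R̄/d₂ = 190.0125 + 3 × 4.6133 / 1.128 = 202.2820

202.28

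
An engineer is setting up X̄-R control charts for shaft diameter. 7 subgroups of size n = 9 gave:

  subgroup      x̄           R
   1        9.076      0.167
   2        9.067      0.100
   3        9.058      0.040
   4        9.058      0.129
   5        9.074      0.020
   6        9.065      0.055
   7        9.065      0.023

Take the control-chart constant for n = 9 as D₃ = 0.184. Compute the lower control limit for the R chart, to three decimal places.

R̄ = (0.167 + 0.100 + 0.040 + 0.129 + 0.020 + 0.055 + 0.023) / 7 = 0.5340 / 7 = 0.0763
LCL_R = D₃·R̄ = 0.184 × 0.0763 = 0.0140

0.014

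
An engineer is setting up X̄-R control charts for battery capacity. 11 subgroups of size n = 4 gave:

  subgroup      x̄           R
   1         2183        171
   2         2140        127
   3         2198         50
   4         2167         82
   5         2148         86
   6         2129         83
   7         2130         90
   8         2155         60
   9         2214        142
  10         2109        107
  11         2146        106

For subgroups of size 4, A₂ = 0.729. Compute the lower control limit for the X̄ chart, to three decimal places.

X̄̄ = (2183 + 2140 + 2198 + 2167 + 2148 + 2129 + 2130 + 2155 + 2214 + 2109 + 2146) / 11 = 23719.0000 / 11 = 2156.2727
R̄ = (171 + 127 + 50 + 82 + 86 + 83 + 90 + 60 + 142 + 107 + 106) / 11 = 1104.0000 / 11 = 100.3636
LCL = X̄̄ − A₂·R̄ = 2156.2727 − 0.729 × 100.3636 = 2083.1076

2083.108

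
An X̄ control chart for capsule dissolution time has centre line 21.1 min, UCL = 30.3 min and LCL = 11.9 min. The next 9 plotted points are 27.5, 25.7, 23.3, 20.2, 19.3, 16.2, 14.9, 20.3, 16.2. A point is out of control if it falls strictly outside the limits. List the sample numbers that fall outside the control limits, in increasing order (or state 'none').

none

All 9 points lie within [11.9, 30.3].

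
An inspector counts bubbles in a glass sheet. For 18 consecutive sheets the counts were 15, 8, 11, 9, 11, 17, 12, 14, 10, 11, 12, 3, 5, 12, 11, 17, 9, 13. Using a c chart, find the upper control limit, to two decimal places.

c̄ = (15 + 8 + 11 + 9 + 11 + 17 + 12 + 14 + 10 + 11 + 12 + 3 + 5 + 12 + 11 + 17 + 9 + 13) / 18 = 200 / 18 = 11.1111
UCL = c̄ + 3√c̄ = 11.1111 + 3 × √11.1111 = 11.1111 + 3 × 3.3333 = 21.1111

21.11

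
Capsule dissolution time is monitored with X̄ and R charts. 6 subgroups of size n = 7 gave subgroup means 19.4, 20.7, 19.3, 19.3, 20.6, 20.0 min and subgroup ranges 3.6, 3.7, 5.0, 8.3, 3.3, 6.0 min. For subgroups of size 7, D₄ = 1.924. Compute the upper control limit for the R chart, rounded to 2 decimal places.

9.59

R̄ = (3.6 + 3.7 + 5.0 + 8.3 + 3.3 + 6.0) / 6 = 29.9000 / 6 = 4.9833
UCL_R = D₄·R̄ = 1.924 × 4.9833 = 9.5879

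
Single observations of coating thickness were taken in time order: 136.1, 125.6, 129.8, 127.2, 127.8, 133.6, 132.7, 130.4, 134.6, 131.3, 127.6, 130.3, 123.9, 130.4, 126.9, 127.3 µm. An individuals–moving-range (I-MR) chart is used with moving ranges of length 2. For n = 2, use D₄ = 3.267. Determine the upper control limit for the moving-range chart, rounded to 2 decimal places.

12.55

Moving ranges: 10.5, 4.2, 2.6, 0.6, 5.8, 0.9, 2.3, 4.2, 3.3, 3.7, 2.7, 6.4, 6.5, 3.5, 0.4; M̄R̄ = 57.6000 / 15 = 3.8400
UCL_MR = D₄·M̄R̄ = 3.267 × 3.8400 = 12.5453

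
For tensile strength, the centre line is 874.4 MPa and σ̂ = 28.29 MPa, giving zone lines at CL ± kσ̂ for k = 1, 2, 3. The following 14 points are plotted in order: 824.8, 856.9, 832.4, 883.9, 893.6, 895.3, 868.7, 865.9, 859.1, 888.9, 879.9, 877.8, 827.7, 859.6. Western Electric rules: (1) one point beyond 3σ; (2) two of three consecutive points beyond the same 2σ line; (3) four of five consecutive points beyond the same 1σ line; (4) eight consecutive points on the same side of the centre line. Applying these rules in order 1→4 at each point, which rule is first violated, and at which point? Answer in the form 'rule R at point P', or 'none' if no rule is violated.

Zone of each point (C = within 1σ̂, B = 1σ̂–2σ̂, A = 2σ̂–3σ̂, * = beyond 3σ̂; sign = side of CL): 1:-B, 2:-C, 3:-B, 4:+C, 5:+C, 6:+C, 7:-C, 8:-C, 9:-C, 10:+C, 11:+C, 12:+C, 13:-B, 14:-C
No rule fires across all 14 points.

none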